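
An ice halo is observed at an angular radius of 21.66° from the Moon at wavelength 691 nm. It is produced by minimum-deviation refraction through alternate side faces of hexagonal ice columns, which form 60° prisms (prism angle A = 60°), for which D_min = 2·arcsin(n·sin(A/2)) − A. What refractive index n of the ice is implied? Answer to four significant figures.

Rearranging: n = sin((D_min + A)/2) / sin(A/2).
(D_min + A)/2 = (21.66° + 60°)/2 = 40.830°.
n = sin 40.830° / sin 30° = 0.6538 / 0.5000 = 1.3076.

1.308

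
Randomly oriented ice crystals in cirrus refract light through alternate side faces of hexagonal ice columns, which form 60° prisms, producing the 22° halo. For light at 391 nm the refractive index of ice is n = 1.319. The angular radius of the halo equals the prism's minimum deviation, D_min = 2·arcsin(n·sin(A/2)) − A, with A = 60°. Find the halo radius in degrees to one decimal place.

n·sin(A/2) = 1.319 × sin 30° = 1.319 × 0.5000 = 0.6595.
D_min = 2·arcsin(0.6595) − 60° = 2 × 41.262° − 60° = 22.524°.

22.5°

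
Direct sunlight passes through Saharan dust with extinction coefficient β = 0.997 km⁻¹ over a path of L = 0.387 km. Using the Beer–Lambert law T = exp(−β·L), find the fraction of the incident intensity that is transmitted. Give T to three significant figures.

τ = β·L = 0.997 × 0.387 = 0.3858.
T = exp(−0.3858) = 0.6799.

0.680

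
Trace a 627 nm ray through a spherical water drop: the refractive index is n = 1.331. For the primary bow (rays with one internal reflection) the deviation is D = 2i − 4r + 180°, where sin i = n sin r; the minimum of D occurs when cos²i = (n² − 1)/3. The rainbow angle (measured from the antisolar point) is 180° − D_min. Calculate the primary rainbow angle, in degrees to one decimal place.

42.4°

cos²i = (1.77156 − 1)/3 = 0.25719; i = arccos(0.50714) = 59.527°.
sin r = sin 59.527°/1.331 = 0.64753; r = 40.356°.
D_min = 2·59.527° − 4·40.356° + 180° = 137.630°.
Rainbow angle = 180° − D_min = 42.370°.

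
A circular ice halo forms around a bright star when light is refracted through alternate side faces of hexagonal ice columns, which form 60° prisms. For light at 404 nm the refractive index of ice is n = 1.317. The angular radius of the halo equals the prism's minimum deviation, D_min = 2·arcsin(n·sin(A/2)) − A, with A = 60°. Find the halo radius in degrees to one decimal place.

n·sin(A/2) = 1.317 × sin 30° = 1.317 × 0.5000 = 0.6585.
D_min = 2·arcsin(0.6585) − 60° = 2 × 41.186° − 60° = 22.371°.

22.4°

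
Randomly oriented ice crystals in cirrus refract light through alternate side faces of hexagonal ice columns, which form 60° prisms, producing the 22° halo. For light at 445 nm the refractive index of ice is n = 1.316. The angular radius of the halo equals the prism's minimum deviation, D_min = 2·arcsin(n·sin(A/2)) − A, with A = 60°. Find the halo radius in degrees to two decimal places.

n·sin(A/2) = 1.316 × sin 30° = 1.316 × 0.5000 = 0.6580.
D_min = 2·arcsin(0.6580) − 60° = 2 × 41.148° − 60° = 22.295°.

22.30°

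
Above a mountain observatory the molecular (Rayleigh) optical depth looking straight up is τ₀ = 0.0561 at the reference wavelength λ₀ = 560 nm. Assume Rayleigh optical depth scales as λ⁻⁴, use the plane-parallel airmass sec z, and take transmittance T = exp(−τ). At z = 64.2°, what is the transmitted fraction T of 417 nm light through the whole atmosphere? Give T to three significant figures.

0.658

sec 64.2° = 2.2976.
τ = 0.0561 × (560/417)⁴ × 2.2976 = 0.0561 × 3.2524 × 2.2976 = 0.4192.
T = exp(−0.4192) = 0.6576.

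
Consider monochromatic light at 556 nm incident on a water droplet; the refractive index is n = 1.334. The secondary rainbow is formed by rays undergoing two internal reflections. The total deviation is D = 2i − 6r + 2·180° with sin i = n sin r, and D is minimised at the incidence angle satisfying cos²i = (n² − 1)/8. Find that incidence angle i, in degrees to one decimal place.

cos²i = (1.334² − 1)/8 = (1.77956 − 1)/8 = 0.09744.
cos i = 0.31216, so i = 71.810°.

71.8°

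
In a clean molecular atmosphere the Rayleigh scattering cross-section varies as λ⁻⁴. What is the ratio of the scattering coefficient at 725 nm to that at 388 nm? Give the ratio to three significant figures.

0.0820

Rayleigh scattering ∝ λ⁻⁴, so the ratio of coefficients is the inverse fourth power of the wavelength ratio.
σ(725)/σ(388) = (388/725)⁴ = (0.5352)⁴ = 0.08203.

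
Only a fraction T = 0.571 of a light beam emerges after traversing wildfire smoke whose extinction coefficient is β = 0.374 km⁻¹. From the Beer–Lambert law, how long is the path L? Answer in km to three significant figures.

1.50 km

Beer–Lambert: T = exp(−βL) ⇒ L = −ln(T)/β = −ln(0.571)/0.374 = 0.5604/0.374 = 1.498 km.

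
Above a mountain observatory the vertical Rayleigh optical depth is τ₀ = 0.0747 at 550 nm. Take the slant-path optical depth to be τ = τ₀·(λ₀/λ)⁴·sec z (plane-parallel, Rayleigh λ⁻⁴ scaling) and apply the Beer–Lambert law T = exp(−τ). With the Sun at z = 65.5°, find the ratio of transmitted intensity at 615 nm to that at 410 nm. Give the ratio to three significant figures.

1.60

Airmass: sec 65.5° = 2.4114.
τ(615 nm) = 0.0747 × (550/615)⁴ × 2.4114 = 0.0747 × 0.6397 × 2.4114 = 0.1152.
τ(410 nm) = 0.0747 × (550/410)⁴ × 2.4114 = 0.0747 × 3.2383 × 2.4114 = 0.5833.
T(615)/T(410) = exp(τ_B − τ_A) = exp(0.4681) = 1.5970.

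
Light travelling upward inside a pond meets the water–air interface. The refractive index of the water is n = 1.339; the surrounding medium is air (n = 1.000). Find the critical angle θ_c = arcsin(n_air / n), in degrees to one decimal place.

sin θ_c = n_air / n = 1.000 / 1.339 = 0.7468.
θ_c = arcsin(0.7468) = 48.32°.

48.3°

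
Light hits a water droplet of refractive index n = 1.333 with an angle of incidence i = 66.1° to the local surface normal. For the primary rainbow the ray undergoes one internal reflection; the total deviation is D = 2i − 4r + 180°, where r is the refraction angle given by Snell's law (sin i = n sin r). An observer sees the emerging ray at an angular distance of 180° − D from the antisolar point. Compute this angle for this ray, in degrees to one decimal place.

41.0°

sin r = sin 66.1° / 1.333 = 0.9143/1.333 = 0.6859; r = 43.30°.
D = 2·66.1° − 4·43.30° + 180° = 132.20° − 173.21° + 180° = 138.99°.
Angle from antisolar point = 180° − D = 41.01°.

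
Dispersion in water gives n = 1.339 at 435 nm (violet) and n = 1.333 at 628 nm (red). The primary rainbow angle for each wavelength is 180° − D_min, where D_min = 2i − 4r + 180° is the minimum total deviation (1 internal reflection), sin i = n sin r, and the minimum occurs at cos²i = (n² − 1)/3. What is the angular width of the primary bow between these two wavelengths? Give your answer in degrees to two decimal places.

At 435 nm (n = 1.339): cos²i = 0.26431 → i = 59.062°, r = 39.834°, D_min = 138.786°, rainbow angle = 41.214°.
At 628 nm (n = 1.333): cos²i = 0.25896 → i = 59.410°, r = 40.225°, D_min = 137.922°, rainbow angle = 42.078°.
Angular width = |41.214° − 42.078°| = 0.865°.

0.86°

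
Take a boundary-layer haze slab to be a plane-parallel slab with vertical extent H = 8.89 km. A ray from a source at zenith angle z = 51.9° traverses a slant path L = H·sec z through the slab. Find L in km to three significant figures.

14.4 km

sec z = 1/cos 51.9° = 1.6207.
L = 8.89 × 1.6207 = 14.408 km.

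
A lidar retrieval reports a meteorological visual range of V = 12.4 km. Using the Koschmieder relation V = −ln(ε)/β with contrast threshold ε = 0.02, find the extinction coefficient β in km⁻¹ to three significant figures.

0.315 km⁻¹

β = −ln(0.02) / V = 3.912 / 12.4 = 0.3155 km⁻¹.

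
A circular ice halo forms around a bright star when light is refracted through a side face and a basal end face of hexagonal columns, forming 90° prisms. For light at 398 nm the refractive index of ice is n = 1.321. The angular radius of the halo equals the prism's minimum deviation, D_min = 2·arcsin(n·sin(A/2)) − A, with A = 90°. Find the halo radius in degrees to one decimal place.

48.2°

n·sin(A/2) = 1.321 × sin 45° = 1.321 × 0.7071 = 0.9341.
D_min = 2·arcsin(0.9341) − 90° = 2 × 69.081° − 90° = 48.163°.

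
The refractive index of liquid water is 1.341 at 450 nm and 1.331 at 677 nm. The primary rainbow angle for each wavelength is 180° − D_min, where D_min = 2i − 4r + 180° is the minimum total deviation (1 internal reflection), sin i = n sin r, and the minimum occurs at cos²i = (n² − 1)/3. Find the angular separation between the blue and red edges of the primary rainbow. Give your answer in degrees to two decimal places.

At 450 nm (n = 1.341): cos²i = 0.26609 → i = 58.946°, r = 39.705°, D_min = 139.071°, rainbow angle = 40.929°.
At 677 nm (n = 1.331): cos²i = 0.25719 → i = 59.527°, r = 40.356°, D_min = 137.630°, rainbow angle = 42.370°.
Angular width = |40.929° − 42.370°| = 1.441°.

1.44°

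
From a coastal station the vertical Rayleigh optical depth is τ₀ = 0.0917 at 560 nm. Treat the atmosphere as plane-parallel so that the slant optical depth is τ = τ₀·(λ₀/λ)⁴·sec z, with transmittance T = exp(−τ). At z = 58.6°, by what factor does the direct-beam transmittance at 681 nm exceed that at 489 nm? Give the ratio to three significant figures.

Airmass: sec 58.6° = 1.9194.
τ(681 nm) = 0.0917 × (560/681)⁴ × 1.9194 = 0.0917 × 0.4573 × 1.9194 = 0.0805.
τ(489 nm) = 0.0917 × (560/489)⁴ × 1.9194 = 0.0917 × 1.7200 × 1.9194 = 0.3027.
T(681)/T(489) = exp(τ_B − τ_A) = exp(0.2222) = 1.2489.

1.25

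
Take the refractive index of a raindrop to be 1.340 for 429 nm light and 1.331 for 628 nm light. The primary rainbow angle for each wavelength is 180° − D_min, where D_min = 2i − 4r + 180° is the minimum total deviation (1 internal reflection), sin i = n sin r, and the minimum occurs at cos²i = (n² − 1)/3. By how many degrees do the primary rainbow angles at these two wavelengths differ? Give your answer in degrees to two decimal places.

1.30°

At 429 nm (n = 1.340): cos²i = 0.26520 → i = 59.004°, r = 39.770°, D_min = 138.929°, rainbow angle = 41.071°.
At 628 nm (n = 1.331): cos²i = 0.25719 → i = 59.527°, r = 40.356°, D_min = 137.630°, rainbow angle = 42.370°.
Angular width = |41.071° − 42.370°| = 1.299°.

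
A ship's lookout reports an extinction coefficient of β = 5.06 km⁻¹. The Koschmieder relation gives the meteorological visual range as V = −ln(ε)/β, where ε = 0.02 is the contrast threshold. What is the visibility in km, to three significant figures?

0.773 km

V = −ln(0.02) / 5.06 = 3.912 / 5.06 = 0.7731 km.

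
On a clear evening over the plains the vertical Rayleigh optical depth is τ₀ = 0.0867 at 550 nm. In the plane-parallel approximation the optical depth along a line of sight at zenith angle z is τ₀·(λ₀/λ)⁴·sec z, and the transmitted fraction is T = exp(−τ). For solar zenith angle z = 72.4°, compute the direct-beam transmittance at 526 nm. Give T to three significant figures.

0.710

sec 72.4° = 3.3072.
τ = 0.0867 × (550/526)⁴ × 3.3072 = 0.0867 × 1.1954 × 3.3072 = 0.3428.
T = exp(−0.3428) = 0.7098.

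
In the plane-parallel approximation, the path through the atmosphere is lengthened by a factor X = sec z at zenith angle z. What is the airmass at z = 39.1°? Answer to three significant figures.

X = sec z = 1/cos 39.1° = 1/0.7760 = 1.2886.

1.29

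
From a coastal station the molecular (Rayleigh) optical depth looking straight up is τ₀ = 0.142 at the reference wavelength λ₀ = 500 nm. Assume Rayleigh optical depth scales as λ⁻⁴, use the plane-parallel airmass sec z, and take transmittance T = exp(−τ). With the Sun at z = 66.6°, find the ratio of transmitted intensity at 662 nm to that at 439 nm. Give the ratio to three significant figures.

Airmass: sec 66.6° = 2.5180.
τ(662 nm) = 0.142 × (500/662)⁴ × 2.5180 = 0.142 × 0.3254 × 2.5180 = 0.1164.
τ(439 nm) = 0.142 × (500/439)⁴ × 2.5180 = 0.142 × 1.6828 × 2.5180 = 0.6017.
T(662)/T(439) = exp(τ_B − τ_A) = exp(0.4853) = 1.6247.

1.62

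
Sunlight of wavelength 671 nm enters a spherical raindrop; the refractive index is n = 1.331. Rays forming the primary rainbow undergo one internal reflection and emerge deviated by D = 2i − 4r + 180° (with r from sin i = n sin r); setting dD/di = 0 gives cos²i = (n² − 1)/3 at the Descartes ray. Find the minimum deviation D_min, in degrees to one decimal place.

137.6°

cos²i = (1.77156 − 1)/3 = 0.25719; i = arccos(0.50714) = 59.527°.
sin r = sin 59.527°/1.331 = 0.64753; r = 40.356°.
D_min = 2·59.527° − 4·40.356° + 180° = 137.630°.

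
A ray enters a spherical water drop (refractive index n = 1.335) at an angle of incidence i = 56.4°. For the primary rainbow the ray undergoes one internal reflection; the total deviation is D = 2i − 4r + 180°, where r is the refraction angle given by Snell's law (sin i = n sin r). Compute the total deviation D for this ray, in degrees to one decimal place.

sin r = sin 56.4° / 1.335 = 0.8329/1.335 = 0.6239; r = 38.60°.
D = 2·56.4° − 4·38.60° + 180° = 112.80° − 154.41° + 180° = 138.39°.

138.4°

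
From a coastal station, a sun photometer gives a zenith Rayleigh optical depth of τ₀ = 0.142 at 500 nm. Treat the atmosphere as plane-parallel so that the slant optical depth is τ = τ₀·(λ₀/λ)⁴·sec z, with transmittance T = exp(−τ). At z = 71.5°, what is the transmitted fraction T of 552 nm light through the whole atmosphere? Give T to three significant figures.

sec 71.5° = 3.1515.
τ = 0.142 × (500/552)⁴ × 3.1515 = 0.142 × 0.6732 × 3.1515 = 0.3013.
T = exp(−0.3013) = 0.7399.

0.740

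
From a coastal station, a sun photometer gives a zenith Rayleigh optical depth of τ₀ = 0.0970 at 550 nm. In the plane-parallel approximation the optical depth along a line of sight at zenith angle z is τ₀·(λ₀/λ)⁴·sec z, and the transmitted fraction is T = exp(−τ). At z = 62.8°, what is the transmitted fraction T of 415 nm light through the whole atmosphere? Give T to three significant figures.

0.520

sec 62.8° = 2.1877.
τ = 0.0970 × (550/415)⁴ × 2.1877 = 0.0970 × 3.0850 × 2.1877 = 0.6547.
T = exp(−0.6547) = 0.5196.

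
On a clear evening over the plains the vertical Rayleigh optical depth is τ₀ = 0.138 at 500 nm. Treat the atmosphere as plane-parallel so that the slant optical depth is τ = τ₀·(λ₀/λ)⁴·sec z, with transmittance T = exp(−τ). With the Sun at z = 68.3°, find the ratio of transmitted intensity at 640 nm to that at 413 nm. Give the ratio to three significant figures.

Airmass: sec 68.3° = 2.7046.
τ(640 nm) = 0.138 × (500/640)⁴ × 2.7046 = 0.138 × 0.3725 × 2.7046 = 0.1390.
τ(413 nm) = 0.138 × (500/413)⁴ × 2.7046 = 0.138 × 2.1482 × 2.7046 = 0.8018.
T(640)/T(413) = exp(τ_B − τ_A) = exp(0.6627) = 1.9401.

1.94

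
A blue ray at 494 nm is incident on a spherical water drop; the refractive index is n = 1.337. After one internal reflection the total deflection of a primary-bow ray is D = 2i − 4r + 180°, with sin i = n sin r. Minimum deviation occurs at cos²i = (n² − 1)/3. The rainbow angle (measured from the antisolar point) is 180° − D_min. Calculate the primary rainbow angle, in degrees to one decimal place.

cos²i = (1.78757 − 1)/3 = 0.26252; i = arccos(0.51237) = 59.178°.
sin r = sin 59.178°/1.337 = 0.64231; r = 39.964°.
D_min = 2·59.178° − 4·39.964° + 180° = 138.500°.
Rainbow angle = 180° − D_min = 41.500°.

41.5°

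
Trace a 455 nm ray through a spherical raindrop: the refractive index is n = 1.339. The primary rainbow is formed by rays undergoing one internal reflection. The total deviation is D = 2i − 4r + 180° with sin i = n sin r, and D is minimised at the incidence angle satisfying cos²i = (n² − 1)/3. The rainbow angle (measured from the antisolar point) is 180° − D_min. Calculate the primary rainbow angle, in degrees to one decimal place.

cos²i = (1.79292 − 1)/3 = 0.26431; i = arccos(0.51411) = 59.062°.
sin r = sin 59.062°/1.339 = 0.64057; r = 39.834°.
D_min = 2·59.062° − 4·39.834° + 180° = 138.786°.
Rainbow angle = 180° − D_min = 41.214°.

41.2°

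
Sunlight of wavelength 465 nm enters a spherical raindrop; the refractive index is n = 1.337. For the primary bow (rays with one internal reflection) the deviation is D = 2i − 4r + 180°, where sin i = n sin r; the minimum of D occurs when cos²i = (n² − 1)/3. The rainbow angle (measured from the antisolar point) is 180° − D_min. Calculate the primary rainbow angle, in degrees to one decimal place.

cos²i = (1.78757 − 1)/3 = 0.26252; i = arccos(0.51237) = 59.178°.
sin r = sin 59.178°/1.337 = 0.64231; r = 39.964°.
D_min = 2·59.178° − 4·39.964° + 180° = 138.500°.
Rainbow angle = 180° − D_min = 41.500°.

41.5°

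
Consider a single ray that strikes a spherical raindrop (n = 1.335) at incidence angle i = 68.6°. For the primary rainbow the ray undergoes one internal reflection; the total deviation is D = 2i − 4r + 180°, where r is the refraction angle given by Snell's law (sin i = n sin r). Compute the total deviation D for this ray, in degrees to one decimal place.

sin r = sin 68.6° / 1.335 = 0.9311/1.335 = 0.6974; r = 44.22°.
D = 2·68.6° − 4·44.22° + 180° = 137.20° − 176.88° + 180° = 140.32°.

140.3°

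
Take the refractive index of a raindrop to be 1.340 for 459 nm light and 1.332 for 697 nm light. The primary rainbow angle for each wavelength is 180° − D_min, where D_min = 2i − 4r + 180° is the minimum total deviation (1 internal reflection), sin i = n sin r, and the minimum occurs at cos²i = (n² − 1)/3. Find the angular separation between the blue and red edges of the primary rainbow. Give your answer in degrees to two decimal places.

1.15°

At 459 nm (n = 1.340): cos²i = 0.26520 → i = 59.004°, r = 39.770°, D_min = 138.929°, rainbow angle = 41.071°.
At 697 nm (n = 1.332): cos²i = 0.25807 → i = 59.469°, r = 40.290°, D_min = 137.776°, rainbow angle = 42.224°.
Angular width = |41.071° − 42.224°| = 1.153°.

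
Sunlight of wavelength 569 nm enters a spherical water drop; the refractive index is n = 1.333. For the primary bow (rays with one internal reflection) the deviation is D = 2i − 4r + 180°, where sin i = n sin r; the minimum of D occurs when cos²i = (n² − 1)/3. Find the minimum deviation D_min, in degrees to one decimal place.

137.9°

cos²i = (1.77689 − 1)/3 = 0.25896; i = arccos(0.50888) = 59.410°.
sin r = sin 59.410°/1.333 = 0.64579; r = 40.225°.
D_min = 2·59.410° − 4·40.225° + 180° = 137.922°.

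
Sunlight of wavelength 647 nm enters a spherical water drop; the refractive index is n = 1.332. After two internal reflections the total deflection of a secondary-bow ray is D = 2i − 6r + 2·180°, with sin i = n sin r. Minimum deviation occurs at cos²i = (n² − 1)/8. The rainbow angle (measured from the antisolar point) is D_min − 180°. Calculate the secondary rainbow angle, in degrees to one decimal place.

50.6°

cos²i = (1.77422 − 1)/8 = 0.09678; i = arccos(0.31109) = 71.875°.
sin r = sin 71.875°/1.332 = 0.71350; r = 45.520°.
D_min = 2·71.875° − 6·45.520° + 360° = 230.628°.
Rainbow angle = D_min − 180° = 50.628°.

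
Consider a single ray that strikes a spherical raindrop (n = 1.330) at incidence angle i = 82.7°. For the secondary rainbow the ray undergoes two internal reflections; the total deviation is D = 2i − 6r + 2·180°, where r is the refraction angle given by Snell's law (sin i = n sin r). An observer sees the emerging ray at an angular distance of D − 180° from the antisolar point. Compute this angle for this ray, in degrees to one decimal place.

sin r = sin 82.7° / 1.330 = 0.9919/1.330 = 0.7458; r = 48.23°.
D = 2·82.7° − 6·48.23° + 2·180° = 165.40° − 289.36° + 360° = 236.04°.
Angle from antisolar point = D − 180° = 56.04°.

56.0°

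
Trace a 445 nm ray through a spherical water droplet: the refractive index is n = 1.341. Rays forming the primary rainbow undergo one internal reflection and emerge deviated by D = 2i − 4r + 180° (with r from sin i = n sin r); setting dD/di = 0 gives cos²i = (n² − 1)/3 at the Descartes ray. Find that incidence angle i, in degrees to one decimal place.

cos²i = (1.341² − 1)/3 = (1.79828 − 1)/3 = 0.26609.
cos i = 0.51584, so i = 58.946°.

58.9°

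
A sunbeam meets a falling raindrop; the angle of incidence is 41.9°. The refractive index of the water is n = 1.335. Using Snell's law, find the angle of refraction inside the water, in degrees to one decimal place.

30.0°

Snell: sin θ_r = sin θ_i / n = sin 41.9° / 1.335 = 0.6678 / 1.335 = 0.5002.
θ_r = arcsin(0.5002) = 30.02°.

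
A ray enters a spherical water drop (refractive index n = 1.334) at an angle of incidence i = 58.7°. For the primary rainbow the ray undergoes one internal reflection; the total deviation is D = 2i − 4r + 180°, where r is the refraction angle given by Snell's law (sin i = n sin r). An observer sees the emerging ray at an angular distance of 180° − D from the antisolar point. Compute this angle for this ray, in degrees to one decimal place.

41.9°

sin r = sin 58.7° / 1.334 = 0.8545/1.334 = 0.6405; r = 39.83°.
D = 2·58.7° − 4·39.83° + 180° = 117.40° − 159.32° + 180° = 138.08°.
Angle from antisolar point = 180° − D = 41.92°.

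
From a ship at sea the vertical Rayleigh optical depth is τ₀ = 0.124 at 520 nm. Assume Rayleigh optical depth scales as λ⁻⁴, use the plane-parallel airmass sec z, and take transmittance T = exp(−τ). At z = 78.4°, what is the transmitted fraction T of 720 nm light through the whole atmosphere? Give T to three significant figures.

sec 78.4° = 4.9732.
τ = 0.124 × (520/720)⁴ × 4.9732 = 0.124 × 0.2721 × 4.9732 = 0.1678.
T = exp(−0.1678) = 0.8455.

0.846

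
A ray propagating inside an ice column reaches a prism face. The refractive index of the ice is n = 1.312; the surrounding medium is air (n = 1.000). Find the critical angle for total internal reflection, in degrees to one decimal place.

sin θ_c = n_air / n = 1.000 / 1.312 = 0.7622.
θ_c = arcsin(0.7622) = 49.66°.

49.7°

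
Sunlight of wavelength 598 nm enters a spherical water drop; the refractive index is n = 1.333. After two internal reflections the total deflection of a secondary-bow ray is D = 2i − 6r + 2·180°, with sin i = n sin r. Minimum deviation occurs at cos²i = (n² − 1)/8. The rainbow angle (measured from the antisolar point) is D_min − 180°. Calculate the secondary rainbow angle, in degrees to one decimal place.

cos²i = (1.77689 − 1)/8 = 0.09711; i = arccos(0.31163) = 71.843°.
sin r = sin 71.843°/1.333 = 0.71283; r = 45.466°.
D_min = 2·71.843° − 6·45.466° + 360° = 230.891°.
Rainbow angle = D_min − 180° = 50.891°.

50.9°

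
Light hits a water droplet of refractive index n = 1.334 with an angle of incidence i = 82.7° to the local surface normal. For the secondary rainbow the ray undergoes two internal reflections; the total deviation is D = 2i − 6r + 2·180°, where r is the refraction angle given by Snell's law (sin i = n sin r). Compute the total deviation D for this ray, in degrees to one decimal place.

sin r = sin 82.7° / 1.334 = 0.9919/1.334 = 0.7435; r = 48.03°.
D = 2·82.7° − 6·48.03° + 2·180° = 165.40° − 288.21° + 360° = 237.19°.

237.2°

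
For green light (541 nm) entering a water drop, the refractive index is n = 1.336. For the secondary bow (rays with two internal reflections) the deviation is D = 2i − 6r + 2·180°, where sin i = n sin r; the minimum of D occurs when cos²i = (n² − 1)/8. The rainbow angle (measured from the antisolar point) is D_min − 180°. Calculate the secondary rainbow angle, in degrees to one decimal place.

cos²i = (1.78490 − 1)/8 = 0.09811; i = arccos(0.31323) = 71.746°.
sin r = sin 71.746°/1.336 = 0.71084; r = 45.303°.
D_min = 2·71.746° − 6·45.303° + 360° = 231.674°.
Rainbow angle = D_min − 180° = 51.674°.

51.7°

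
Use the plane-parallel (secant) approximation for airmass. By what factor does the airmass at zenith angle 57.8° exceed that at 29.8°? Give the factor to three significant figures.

X(57.8°)/X(29.8°) = sec 57.8° / sec 29.8° = cos 29.8° / cos 57.8° = 0.8678/0.5329 = 1.6285.

1.63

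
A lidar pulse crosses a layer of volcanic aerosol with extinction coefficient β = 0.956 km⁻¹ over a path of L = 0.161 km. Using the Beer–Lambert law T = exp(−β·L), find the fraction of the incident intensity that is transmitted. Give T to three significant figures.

τ = β·L = 0.956 × 0.161 = 0.1539.
T = exp(−0.1539) = 0.8573.

0.857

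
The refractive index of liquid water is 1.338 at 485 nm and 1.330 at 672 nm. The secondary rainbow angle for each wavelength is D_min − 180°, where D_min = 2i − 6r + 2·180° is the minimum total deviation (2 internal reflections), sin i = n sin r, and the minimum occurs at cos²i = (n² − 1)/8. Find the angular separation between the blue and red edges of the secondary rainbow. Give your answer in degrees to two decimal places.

At 485 nm (n = 1.338): cos²i = 0.09878 → i = 71.682°, r = 45.195°, D_min = 232.193°, rainbow angle = 52.193°.
At 672 nm (n = 1.330): cos²i = 0.09611 → i = 71.940°, r = 45.630°, D_min = 230.101°, rainbow angle = 50.101°.
Angular width = |52.193° − 50.101°| = 2.092°.

2.09°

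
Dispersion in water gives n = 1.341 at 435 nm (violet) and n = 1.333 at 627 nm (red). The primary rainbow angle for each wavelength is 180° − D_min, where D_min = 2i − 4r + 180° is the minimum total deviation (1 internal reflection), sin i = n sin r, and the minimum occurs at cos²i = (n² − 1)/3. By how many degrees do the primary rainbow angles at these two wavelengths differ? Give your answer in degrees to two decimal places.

At 435 nm (n = 1.341): cos²i = 0.26609 → i = 58.946°, r = 39.705°, D_min = 139.071°, rainbow angle = 40.929°.
At 627 nm (n = 1.333): cos²i = 0.25896 → i = 59.410°, r = 40.225°, D_min = 137.922°, rainbow angle = 42.078°.
Angular width = |40.929° − 42.078°| = 1.149°.

1.15°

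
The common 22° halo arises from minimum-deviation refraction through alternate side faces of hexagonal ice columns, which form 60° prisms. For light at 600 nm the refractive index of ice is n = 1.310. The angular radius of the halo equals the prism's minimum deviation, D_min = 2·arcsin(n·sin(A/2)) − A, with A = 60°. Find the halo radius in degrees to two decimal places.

21.84°

n·sin(A/2) = 1.310 × sin 30° = 1.310 × 0.5000 = 0.6550.
D_min = 2·arcsin(0.6550) − 60° = 2 × 40.920° − 60° = 21.839°.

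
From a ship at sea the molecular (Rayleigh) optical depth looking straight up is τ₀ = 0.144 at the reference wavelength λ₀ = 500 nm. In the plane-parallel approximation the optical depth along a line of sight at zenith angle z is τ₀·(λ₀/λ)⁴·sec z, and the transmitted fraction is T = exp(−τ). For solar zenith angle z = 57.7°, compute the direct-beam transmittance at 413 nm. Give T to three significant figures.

0.561

sec 57.7° = 1.8714.
τ = 0.144 × (500/413)⁴ × 1.8714 = 0.144 × 2.1482 × 1.8714 = 0.5789.
T = exp(−0.5789) = 0.5605.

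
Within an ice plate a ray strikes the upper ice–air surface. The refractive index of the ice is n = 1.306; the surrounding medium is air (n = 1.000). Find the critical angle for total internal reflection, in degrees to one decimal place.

sin θ_c = n_air / n = 1.000 / 1.306 = 0.7657.
θ_c = arcsin(0.7657) = 49.97°.

50.0°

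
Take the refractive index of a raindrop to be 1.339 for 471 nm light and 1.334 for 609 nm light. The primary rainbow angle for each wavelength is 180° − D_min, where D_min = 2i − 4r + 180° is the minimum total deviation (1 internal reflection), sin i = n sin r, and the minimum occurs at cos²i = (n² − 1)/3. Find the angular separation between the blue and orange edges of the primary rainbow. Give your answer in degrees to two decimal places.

At 471 nm (n = 1.339): cos²i = 0.26431 → i = 59.062°, r = 39.834°, D_min = 138.786°, rainbow angle = 41.214°.
At 609 nm (n = 1.334): cos²i = 0.25985 → i = 59.352°, r = 40.159°, D_min = 138.067°, rainbow angle = 41.933°.
Angular width = |41.214° − 41.933°| = 0.719°.

0.72°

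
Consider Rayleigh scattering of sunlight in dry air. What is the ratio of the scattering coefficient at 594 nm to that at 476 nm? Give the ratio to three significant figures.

0.412

Rayleigh scattering ∝ λ⁻⁴, so the ratio of coefficients is the inverse fourth power of the wavelength ratio.
σ(594)/σ(476) = (476/594)⁴ = (0.8013)⁴ = 0.4124.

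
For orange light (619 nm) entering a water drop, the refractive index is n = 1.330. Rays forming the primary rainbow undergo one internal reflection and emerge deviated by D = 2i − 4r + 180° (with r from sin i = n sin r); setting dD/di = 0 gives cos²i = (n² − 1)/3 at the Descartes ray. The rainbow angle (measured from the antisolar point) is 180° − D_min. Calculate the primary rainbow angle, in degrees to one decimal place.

cos²i = (1.76890 − 1)/3 = 0.25630; i = arccos(0.50626) = 59.585°.
sin r = sin 59.585°/1.330 = 0.64841; r = 40.422°.
D_min = 2·59.585° − 4·40.422° + 180° = 137.484°.
Rainbow angle = 180° − D_min = 42.516°.

42.5°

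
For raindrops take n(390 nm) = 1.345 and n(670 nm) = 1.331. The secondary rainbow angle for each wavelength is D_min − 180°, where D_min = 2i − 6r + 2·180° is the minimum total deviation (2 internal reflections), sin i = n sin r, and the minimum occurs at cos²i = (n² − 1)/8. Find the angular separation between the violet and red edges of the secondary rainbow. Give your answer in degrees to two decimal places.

At 390 nm (n = 1.345): cos²i = 0.10113 → i = 71.458°, r = 44.821°, D_min = 233.987°, rainbow angle = 53.987°.
At 670 nm (n = 1.331): cos²i = 0.09645 → i = 71.907°, r = 45.575°, D_min = 230.365°, rainbow angle = 50.365°.
Angular width = |53.987° − 50.365°| = 3.622°.

3.62°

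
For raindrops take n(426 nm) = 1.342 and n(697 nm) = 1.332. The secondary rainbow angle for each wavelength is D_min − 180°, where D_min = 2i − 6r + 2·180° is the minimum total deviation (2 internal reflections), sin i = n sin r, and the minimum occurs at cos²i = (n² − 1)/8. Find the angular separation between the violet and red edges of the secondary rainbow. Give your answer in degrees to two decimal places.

2.59°

At 426 nm (n = 1.342): cos²i = 0.10012 → i = 71.554°, r = 44.981°, D_min = 233.222°, rainbow angle = 53.222°.
At 697 nm (n = 1.332): cos²i = 0.09678 → i = 71.875°, r = 45.520°, D_min = 230.628°, rainbow angle = 50.628°.
Angular width = |53.222° − 50.628°| = 2.594°.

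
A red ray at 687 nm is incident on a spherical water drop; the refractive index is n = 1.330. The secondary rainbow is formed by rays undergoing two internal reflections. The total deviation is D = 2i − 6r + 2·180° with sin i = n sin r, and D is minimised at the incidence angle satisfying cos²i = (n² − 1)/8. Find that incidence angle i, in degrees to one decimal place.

71.9°

cos²i = (1.330² − 1)/8 = (1.76890 − 1)/8 = 0.09611.
cos i = 0.31002, so i = 71.940°.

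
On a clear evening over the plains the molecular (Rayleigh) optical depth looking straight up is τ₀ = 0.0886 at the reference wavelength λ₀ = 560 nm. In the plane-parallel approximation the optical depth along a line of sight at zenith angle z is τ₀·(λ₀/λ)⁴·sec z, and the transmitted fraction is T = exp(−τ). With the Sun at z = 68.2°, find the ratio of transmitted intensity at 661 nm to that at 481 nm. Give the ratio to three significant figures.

Airmass: sec 68.2° = 2.6927.
τ(661 nm) = 0.0886 × (560/661)⁴ × 2.6927 = 0.0886 × 0.5152 × 2.6927 = 0.1229.
τ(481 nm) = 0.0886 × (560/481)⁴ × 2.6927 = 0.0886 × 1.8373 × 2.6927 = 0.4383.
T(661)/T(481) = exp(τ_B − τ_A) = exp(0.3154) = 1.3708.

1.37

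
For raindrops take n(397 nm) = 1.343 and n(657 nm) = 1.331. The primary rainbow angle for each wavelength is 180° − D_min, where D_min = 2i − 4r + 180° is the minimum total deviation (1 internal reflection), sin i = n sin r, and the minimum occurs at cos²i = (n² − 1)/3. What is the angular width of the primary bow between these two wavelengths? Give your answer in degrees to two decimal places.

1.72°

At 397 nm (n = 1.343): cos²i = 0.26788 → i = 58.830°, r = 39.577°, D_min = 139.354°, rainbow angle = 40.646°.
At 657 nm (n = 1.331): cos²i = 0.25719 → i = 59.527°, r = 40.356°, D_min = 137.630°, rainbow angle = 42.370°.
Angular width = |40.646° − 42.370°| = 1.724°.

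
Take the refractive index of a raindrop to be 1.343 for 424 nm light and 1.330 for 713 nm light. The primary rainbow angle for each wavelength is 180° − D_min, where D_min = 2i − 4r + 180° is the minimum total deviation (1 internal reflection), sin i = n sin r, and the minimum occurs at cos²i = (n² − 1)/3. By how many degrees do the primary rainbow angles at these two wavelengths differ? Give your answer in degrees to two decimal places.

1.87°

At 424 nm (n = 1.343): cos²i = 0.26788 → i = 58.830°, r = 39.577°, D_min = 139.354°, rainbow angle = 40.646°.
At 713 nm (n = 1.330): cos²i = 0.25630 → i = 59.585°, r = 40.422°, D_min = 137.484°, rainbow angle = 42.516°.
Angular width = |40.646° − 42.516°| = 1.871°.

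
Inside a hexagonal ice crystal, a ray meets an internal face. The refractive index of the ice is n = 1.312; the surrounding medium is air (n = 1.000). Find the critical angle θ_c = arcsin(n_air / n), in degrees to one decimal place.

sin θ_c = n_air / n = 1.000 / 1.312 = 0.7622.
θ_c = arcsin(0.7622) = 49.66°.

49.7°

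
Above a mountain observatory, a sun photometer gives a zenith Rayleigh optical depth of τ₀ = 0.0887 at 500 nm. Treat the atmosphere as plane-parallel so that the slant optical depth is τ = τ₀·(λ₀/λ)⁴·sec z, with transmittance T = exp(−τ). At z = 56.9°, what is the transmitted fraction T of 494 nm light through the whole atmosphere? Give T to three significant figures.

sec 56.9° = 1.8312.
τ = 0.0887 × (500/494)⁴ × 1.8312 = 0.0887 × 1.0495 × 1.8312 = 0.1705.
T = exp(−0.1705) = 0.8433.

0.843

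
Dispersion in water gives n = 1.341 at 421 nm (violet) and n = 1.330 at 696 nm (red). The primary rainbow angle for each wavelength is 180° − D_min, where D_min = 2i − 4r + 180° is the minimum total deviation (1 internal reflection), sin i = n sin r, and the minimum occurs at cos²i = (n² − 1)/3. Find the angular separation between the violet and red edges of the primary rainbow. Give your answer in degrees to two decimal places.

At 421 nm (n = 1.341): cos²i = 0.26609 → i = 58.946°, r = 39.705°, D_min = 139.071°, rainbow angle = 40.929°.
At 696 nm (n = 1.330): cos²i = 0.25630 → i = 59.585°, r = 40.422°, D_min = 137.484°, rainbow angle = 42.516°.
Angular width = |40.929° − 42.516°| = 1.588°.

1.59°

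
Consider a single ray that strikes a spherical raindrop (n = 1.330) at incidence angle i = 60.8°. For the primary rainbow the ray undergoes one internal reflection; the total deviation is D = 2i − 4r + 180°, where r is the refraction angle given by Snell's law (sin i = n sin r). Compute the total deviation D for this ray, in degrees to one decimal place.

sin r = sin 60.8° / 1.330 = 0.8729/1.330 = 0.6563; r = 41.02°.
D = 2·60.8° − 4·41.02° + 180° = 121.60° − 164.08° + 180° = 137.52°.

137.5°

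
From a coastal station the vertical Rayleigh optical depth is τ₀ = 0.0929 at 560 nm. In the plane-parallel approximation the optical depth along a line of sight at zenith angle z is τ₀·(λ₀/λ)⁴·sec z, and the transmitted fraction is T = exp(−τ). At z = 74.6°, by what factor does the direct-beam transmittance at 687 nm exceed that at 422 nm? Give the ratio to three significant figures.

Airmass: sec 74.6° = 3.7657.
τ(687 nm) = 0.0929 × (560/687)⁴ × 3.7657 = 0.0929 × 0.4415 × 3.7657 = 0.1544.
τ(422 nm) = 0.0929 × (560/422)⁴ × 3.7657 = 0.0929 × 3.1010 × 3.7657 = 1.0848.
T(687)/T(422) = exp(τ_B − τ_A) = exp(0.9304) = 2.5355.

2.54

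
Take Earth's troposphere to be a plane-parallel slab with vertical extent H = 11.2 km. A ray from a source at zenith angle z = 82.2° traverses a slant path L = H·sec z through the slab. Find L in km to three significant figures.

sec z = 1/cos 82.2° = 7.3684.
L = 11.2 × 7.3684 = 82.526 km.

82.5 km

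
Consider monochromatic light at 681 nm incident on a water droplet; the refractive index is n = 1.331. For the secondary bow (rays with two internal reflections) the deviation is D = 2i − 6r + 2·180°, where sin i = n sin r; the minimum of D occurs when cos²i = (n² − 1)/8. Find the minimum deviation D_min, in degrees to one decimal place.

cos²i = (1.77156 − 1)/8 = 0.09645; i = arccos(0.31056) = 71.907°.
sin r = sin 71.907°/1.331 = 0.71417; r = 45.575°.
D_min = 2·71.907° − 6·45.575° + 360° = 230.365°.

230.4°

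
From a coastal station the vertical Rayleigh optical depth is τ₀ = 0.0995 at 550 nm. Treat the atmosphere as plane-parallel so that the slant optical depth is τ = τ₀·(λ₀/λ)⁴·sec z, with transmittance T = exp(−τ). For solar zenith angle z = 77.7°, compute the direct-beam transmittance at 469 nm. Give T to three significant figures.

0.413

sec 77.7° = 4.6942.
τ = 0.0995 × (550/469)⁴ × 4.6942 = 0.0995 × 1.8913 × 4.6942 = 0.8834.
T = exp(−0.8834) = 0.4134.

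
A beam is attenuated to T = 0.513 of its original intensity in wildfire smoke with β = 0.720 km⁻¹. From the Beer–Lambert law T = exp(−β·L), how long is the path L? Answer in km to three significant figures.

0.927 km

Beer–Lambert: T = exp(−βL) ⇒ L = −ln(T)/β = −ln(0.513)/0.720 = 0.6675/0.720 = 0.9271 km.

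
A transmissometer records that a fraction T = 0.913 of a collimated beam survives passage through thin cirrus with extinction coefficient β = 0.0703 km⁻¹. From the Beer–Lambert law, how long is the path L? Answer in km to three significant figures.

Beer–Lambert: T = exp(−βL) ⇒ L = −ln(T)/β = −ln(0.913)/0.0703 = 0.0910/0.0703 = 1.295 km.

1.29 km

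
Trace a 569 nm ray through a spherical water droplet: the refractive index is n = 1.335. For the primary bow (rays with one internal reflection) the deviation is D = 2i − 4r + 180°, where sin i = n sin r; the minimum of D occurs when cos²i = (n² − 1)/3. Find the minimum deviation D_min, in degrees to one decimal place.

138.2°

cos²i = (1.78222 − 1)/3 = 0.26074; i = arccos(0.51063) = 59.294°.
sin r = sin 59.294°/1.335 = 0.64405; r = 40.094°.
D_min = 2·59.294° − 4·40.094° + 180° = 138.212°.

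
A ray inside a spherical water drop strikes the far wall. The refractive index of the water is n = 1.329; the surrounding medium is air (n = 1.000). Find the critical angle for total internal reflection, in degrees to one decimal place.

sin θ_c = n_air / n = 1.000 / 1.329 = 0.7524.
θ_c = arcsin(0.7524) = 48.80°.

48.8°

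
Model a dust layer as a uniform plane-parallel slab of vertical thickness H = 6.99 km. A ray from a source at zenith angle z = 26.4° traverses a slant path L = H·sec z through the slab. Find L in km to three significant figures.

7.80 km

sec z = 1/cos 26.4° = 1.1164.
L = 6.99 × 1.1164 = 7.804 km.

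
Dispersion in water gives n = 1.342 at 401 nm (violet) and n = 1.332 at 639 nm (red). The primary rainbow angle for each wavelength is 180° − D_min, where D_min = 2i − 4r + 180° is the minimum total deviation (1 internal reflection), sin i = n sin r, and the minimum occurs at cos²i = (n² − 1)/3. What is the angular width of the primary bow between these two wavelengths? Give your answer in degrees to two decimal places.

1.44°

At 401 nm (n = 1.342): cos²i = 0.26699 → i = 58.888°, r = 39.641°, D_min = 139.213°, rainbow angle = 40.787°.
At 639 nm (n = 1.332): cos²i = 0.25807 → i = 59.469°, r = 40.290°, D_min = 137.776°, rainbow angle = 42.224°.
Angular width = |40.787° − 42.224°| = 1.437°.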